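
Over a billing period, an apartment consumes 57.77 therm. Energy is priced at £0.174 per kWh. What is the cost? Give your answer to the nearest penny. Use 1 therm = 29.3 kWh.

£294.52

57.77 therm × (29.3 kWh/therm) = 1,693 kWh
Cost = 1,693 kWh × £0.174/kWh = £294.52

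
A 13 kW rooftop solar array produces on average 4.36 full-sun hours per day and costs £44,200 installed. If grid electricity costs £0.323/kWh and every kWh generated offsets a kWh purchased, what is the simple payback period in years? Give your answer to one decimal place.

6.6 years

Daily generation = 13 kW × 4.36 h = 56.68 kWh
Annual generation = 56.68 × 365 = 20688 kWh
Annual savings = 20688 × £0.323 = £6,682.29
Payback = £44,200 / £6,682.29 = 6.61 years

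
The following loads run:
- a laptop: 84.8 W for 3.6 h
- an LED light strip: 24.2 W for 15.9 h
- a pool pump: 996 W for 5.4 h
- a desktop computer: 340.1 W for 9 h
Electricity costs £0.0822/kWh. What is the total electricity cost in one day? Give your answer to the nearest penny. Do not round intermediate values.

£0.75

laptop: 84.8 W × 3.6 h = 305 Wh = 0.3053 kWh
LED light strip: 24.2 W × 15.9 h = 385 Wh = 0.3848 kWh
pool pump: 996 W × 5.4 h = 5,378 Wh = 5.378 kWh
desktop computer: 340.1 W × 9 h = 3,061 Wh = 3.061 kWh
Total energy = 0.3053 + 0.3848 + 5.378 + 3.061 = 9.129 kWh
Cost = 9.129 kWh × £0.0822 = £0.75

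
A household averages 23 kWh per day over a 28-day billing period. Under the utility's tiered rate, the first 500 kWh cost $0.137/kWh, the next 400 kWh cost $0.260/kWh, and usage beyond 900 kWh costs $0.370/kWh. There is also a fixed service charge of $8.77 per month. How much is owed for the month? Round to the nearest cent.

Usage = 23 kWh/day × 28 days = 644 kWh
First 500 kWh × $0.137 = $68.50
Next 144 kWh × $0.260 = $37.44
Remaining tier: 0 kWh (not reached)
Energy charge = $105.94; + service $8.77 = $114.71

$114.71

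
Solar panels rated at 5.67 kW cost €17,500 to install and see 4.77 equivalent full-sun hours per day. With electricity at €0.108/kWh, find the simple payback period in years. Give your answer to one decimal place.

16.4 years

Daily generation = 5.67 kW × 4.77 h = 27.05 kWh
Annual generation = 27.05 × 365 = 9871.8 kWh
Annual savings = 9871.8 × €0.108 = €1,066.15
Payback = €17,500 / €1,066.15 = 16.4 years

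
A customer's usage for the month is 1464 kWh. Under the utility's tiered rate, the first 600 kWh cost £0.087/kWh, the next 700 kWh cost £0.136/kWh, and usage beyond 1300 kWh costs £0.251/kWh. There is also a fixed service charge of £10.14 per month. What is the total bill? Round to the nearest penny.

First 600 kWh × £0.087 = £52.20
Next 700 kWh × £0.136 = £95.20
Remaining 164 kWh × £0.251 = £41.16
Energy charge = £188.56; + service £10.14 = £198.70

£198.70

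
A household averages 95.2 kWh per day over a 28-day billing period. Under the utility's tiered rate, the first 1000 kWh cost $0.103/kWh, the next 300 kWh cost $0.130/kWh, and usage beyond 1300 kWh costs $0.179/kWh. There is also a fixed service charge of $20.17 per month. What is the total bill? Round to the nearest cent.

$406.61

Usage = 95.2 kWh/day × 28 days = 2665.6 kWh
First 1000 kWh × $0.103 = $103.00
Next 300 kWh × $0.130 = $39.00
Remaining 1365.6 kWh × $0.179 = $244.44
Energy charge = $386.44; + service $20.17 = $406.61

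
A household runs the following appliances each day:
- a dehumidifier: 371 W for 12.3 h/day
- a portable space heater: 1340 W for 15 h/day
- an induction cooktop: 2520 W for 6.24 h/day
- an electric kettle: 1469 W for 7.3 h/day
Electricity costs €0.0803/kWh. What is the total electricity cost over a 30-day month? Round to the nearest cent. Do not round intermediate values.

€123.13

dehumidifier: 371 W × 12.3 h × 30 d = 136,899 Wh = 136.9 kWh
portable space heater: 1340 W × 15 h × 30 d = 603,000 Wh = 603 kWh
induction cooktop: 2520 W × 6.24 h × 30 d = 471,744 Wh = 471.7 kWh
electric kettle: 1469 W × 7.3 h × 30 d = 321,711 Wh = 321.7 kWh
Total energy = 136.9 + 603 + 471.7 + 321.7 = 1,533 kWh
Cost = 1,533 kWh × €0.0803 = €123.13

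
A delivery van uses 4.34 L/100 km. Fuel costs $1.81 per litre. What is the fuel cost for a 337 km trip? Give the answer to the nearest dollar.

$26

Fuel = 4.34 L/100 km × 337 km / 100 = 14.63 L
Cost = 14.63 L × $1.81/L = $26.47 ≈ $26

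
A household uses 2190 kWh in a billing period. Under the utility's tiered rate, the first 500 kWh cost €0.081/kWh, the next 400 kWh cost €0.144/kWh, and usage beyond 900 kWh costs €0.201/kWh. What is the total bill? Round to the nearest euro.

€357

First 500 kWh × €0.081 = €40.50
Next 400 kWh × €0.144 = €57.60
Remaining 1290 kWh × €0.201 = €259.29
Total = €357.39 ≈ €357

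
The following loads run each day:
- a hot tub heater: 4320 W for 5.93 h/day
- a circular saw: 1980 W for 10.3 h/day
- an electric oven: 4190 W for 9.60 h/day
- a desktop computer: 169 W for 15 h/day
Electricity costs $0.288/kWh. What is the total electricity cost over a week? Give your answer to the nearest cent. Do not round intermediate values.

$178.96

hot tub heater: 4320 W × 5.93 h × 7 d = 179,323 Wh = 179.3 kWh
circular saw: 1980 W × 10.3 h × 7 d = 142,758 Wh = 142.8 kWh
electric oven: 4190 W × 9.60 h × 7 d = 281,568 Wh = 281.6 kWh
desktop computer: 169 W × 15 h × 7 d = 17,745 Wh = 17.75 kWh
Total energy = 179.3 + 142.8 + 281.6 + 17.75 = 621.4 kWh
Cost = 621.4 kWh × $0.288 = $178.96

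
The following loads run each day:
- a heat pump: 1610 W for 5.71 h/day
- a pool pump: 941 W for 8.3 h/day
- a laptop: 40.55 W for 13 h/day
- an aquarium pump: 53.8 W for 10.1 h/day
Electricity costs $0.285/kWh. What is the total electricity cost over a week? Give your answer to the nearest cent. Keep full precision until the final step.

heat pump: 1610 W × 5.71 h × 7 d = 64,352 Wh = 64.35 kWh
pool pump: 941 W × 8.3 h × 7 d = 54,672 Wh = 54.67 kWh
laptop: 40.55 W × 13 h × 7 d = 3,690 Wh = 3.69 kWh
aquarium pump: 53.8 W × 10.1 h × 7 d = 3,804 Wh = 3.804 kWh
Total energy = 64.35 + 54.67 + 3.69 + 3.804 = 126.5 kWh
Cost = 126.5 kWh × $0.285 = $36.06

$36.06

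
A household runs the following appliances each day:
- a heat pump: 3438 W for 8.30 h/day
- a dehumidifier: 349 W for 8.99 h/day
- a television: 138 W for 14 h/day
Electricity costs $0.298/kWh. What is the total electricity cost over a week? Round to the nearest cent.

$70.10

heat pump: 3438 W × 8.30 h × 7 d = 199,748 Wh = 199.7 kWh
dehumidifier: 349 W × 8.99 h × 7 d = 21,963 Wh = 21.96 kWh
television: 138 W × 14 h × 7 d = 13,524 Wh = 13.52 kWh
Total energy = 199.7 + 21.96 + 13.52 = 235.2 kWh
Cost = 235.2 kWh × $0.298 = $70.10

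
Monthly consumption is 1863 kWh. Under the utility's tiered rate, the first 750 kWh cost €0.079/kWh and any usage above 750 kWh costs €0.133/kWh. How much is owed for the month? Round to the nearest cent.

First 750 kWh × €0.079 = €59.25
Remaining 1113 kWh × €0.133 = €148.03
Total = €207.28

€207.28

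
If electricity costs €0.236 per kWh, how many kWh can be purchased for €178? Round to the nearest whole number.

€178 / €0.236 per kWh = 754.2 kWh

754 kWh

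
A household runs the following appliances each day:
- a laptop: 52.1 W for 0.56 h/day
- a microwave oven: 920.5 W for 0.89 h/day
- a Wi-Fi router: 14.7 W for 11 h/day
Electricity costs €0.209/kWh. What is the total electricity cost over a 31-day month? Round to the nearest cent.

laptop: 52.1 W × 0.56 h × 31 d = 904 Wh = 0.9045 kWh
microwave oven: 920.5 W × 0.89 h × 31 d = 25,397 Wh = 25.4 kWh
Wi-Fi router: 14.7 W × 11 h × 31 d = 5,013 Wh = 5.013 kWh
Total energy = 0.9045 + 25.4 + 5.013 = 31.31 kWh
Cost = 31.31 kWh × €0.209 = €6.54

€6.54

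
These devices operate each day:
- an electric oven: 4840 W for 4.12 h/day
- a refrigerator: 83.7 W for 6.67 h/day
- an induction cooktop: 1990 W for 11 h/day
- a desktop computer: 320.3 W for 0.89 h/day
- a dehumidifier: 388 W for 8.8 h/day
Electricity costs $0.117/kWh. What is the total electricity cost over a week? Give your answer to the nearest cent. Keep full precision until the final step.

electric oven: 4840 W × 4.12 h × 7 d = 139,586 Wh = 139.6 kWh
refrigerator: 83.7 W × 6.67 h × 7 d = 3,908 Wh = 3.908 kWh
induction cooktop: 1990 W × 11 h × 7 d = 153,230 Wh = 153.2 kWh
desktop computer: 320.3 W × 0.89 h × 7 d = 1,995 Wh = 1.995 kWh
dehumidifier: 388 W × 8.8 h × 7 d = 23,901 Wh = 23.9 kWh
Total energy = 139.6 + 3.908 + 153.2 + 1.995 + 23.9 = 322.6 kWh
Cost = 322.6 kWh × $0.117 = $37.75

$37.75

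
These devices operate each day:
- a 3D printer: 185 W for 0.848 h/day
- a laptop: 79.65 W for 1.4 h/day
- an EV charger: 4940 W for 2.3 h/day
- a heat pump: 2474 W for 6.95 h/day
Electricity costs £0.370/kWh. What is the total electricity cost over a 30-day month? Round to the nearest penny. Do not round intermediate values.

£319.95

3D printer: 185 W × 0.848 h × 30 d = 4,706 Wh = 4.706 kWh
laptop: 79.65 W × 1.4 h × 30 d = 3,345 Wh = 3.345 kWh
EV charger: 4940 W × 2.3 h × 30 d = 340,860 Wh = 340.9 kWh
heat pump: 2474 W × 6.95 h × 30 d = 515,829 Wh = 515.8 kWh
Total energy = 4.706 + 3.345 + 340.9 + 515.8 = 864.7 kWh
Cost = 864.7 kWh × £0.370 = £319.95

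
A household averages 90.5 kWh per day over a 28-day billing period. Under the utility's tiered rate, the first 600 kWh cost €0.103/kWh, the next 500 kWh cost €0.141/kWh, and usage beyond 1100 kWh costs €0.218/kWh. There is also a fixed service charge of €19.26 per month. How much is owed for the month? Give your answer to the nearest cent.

Usage = 90.5 kWh/day × 28 days = 2534 kWh
First 600 kWh × €0.103 = €61.80
Next 500 kWh × €0.141 = €70.50
Remaining 1434 kWh × €0.218 = €312.61
Energy charge = €444.91; + service €19.26 = €464.17

€464.17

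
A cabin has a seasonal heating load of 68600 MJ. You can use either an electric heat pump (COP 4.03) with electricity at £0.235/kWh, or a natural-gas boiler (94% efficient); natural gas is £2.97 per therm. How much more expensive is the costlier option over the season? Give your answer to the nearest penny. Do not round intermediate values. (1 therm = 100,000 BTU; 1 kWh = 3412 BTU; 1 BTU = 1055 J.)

Heat load = 68600 MJ = 68,600,000,000 J / 1055 = 65,023,697 BTU
Gas: input = 65,023,697 / 0.94 = 69,174,145 BTU = 691.7 therm → 691.7 × £2.97 = £2,054.47
Heat pump: 65,023,697 BTU / 3412 = 19,060 kWh heat; / 4.03 = 4,729 kWh in → × £0.235 = £1,111.28
Difference = |£2,054.47 − £1,111.28| = £943.19

£943.19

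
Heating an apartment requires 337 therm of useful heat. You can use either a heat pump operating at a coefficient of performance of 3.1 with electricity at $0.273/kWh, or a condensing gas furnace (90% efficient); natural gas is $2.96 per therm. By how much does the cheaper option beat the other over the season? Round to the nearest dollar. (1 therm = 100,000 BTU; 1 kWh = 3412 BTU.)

Heat load = 337 therm × 100,000 = 33,700,000 BTU
Gas: input = 33,700,000 / 0.90 = 37,444,444 BTU = 374.4 therm → 374.4 × $2.96 = $1,108.36
Heat pump: 33,700,000 BTU / 3412 = 9,877 kWh heat; / 3.1 = 3,186 kWh in → × $0.273 = $869.80
Difference = |$1,108.36 − $869.80| = $238.55 ≈ $239

$239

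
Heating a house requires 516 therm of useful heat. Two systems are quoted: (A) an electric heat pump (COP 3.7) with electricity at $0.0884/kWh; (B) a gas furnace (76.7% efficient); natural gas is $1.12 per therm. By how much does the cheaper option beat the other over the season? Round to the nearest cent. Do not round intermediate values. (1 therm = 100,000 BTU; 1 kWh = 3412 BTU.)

$392.16

Heat load = 516 therm × 100,000 = 51,600,000 BTU
Gas: input = 51,600,000 / 0.767 = 67,275,098 BTU = 672.8 therm → 672.8 × $1.12 = $753.48
Heat pump: 51,600,000 BTU / 3412 = 15,120 kWh heat; / 3.7 = 4,087 kWh in → × $0.0884 = $361.32
Difference = |$753.48 − $361.32| = $392.16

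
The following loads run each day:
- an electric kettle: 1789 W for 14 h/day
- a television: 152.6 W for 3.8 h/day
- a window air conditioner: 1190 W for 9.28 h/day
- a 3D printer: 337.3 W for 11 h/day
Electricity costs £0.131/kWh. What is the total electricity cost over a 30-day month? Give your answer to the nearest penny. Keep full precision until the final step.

£158.69

electric kettle: 1789 W × 14 h × 30 d = 751,380 Wh = 751.4 kWh
television: 152.6 W × 3.8 h × 30 d = 17,396 Wh = 17.4 kWh
window air conditioner: 1190 W × 9.28 h × 30 d = 331,296 Wh = 331.3 kWh
3D printer: 337.3 W × 11 h × 30 d = 111,309 Wh = 111.3 kWh
Total energy = 751.4 + 17.4 + 331.3 + 111.3 = 1,211 kWh
Cost = 1,211 kWh × £0.131 = £158.69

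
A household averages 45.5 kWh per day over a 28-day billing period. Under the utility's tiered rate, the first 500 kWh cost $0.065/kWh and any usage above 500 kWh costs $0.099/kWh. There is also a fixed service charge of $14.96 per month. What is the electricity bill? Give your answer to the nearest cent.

Usage = 45.5 kWh/day × 28 days = 1274 kWh
First 500 kWh × $0.065 = $32.50
Remaining 774 kWh × $0.099 = $76.63
Energy charge = $109.13; + service $14.96 = $124.09

$124.09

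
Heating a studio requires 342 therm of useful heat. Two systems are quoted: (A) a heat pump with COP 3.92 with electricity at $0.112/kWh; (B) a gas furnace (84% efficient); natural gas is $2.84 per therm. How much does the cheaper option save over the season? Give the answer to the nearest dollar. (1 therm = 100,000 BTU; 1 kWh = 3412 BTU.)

$870

Heat load = 342 therm × 100,000 = 34,200,000 BTU
Gas: input = 34,200,000 / 0.84 = 40,714,286 BTU = 407.1 therm → 407.1 × $2.84 = $1,156.29
Heat pump: 34,200,000 BTU / 3412 = 10,020 kWh heat; / 3.92 = 2,557 kWh in → × $0.112 = $286.38
Difference = |$1,156.29 − $286.38| = $869.90 ≈ $870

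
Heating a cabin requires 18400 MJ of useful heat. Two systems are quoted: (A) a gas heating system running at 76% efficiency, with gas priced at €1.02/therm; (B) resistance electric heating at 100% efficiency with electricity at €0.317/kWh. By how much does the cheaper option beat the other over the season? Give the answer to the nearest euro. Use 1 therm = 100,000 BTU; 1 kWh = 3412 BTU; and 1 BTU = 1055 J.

Heat load = 18400 MJ = 18,400,000,000 J / 1055 = 17,440,758 BTU
Gas: input = 17,440,758 / 0.760 = 22,948,366 BTU = 229.5 therm → 229.5 × €1.02 = €234.07
Electric: 17,440,758 BTU / 3412 = 5,112 kWh → × €0.317 = €1,620.38
Difference = |€234.07 − €1,620.38| = €1,386.30 ≈ €1386

€1386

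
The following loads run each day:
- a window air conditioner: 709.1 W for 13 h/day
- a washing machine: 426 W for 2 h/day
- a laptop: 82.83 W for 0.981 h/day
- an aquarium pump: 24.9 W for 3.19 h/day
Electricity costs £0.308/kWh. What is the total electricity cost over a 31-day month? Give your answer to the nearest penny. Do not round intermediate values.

£97.69

window air conditioner: 709.1 W × 13 h × 31 d = 285,767 Wh = 285.8 kWh
washing machine: 426 W × 2 h × 31 d = 26,412 Wh = 26.41 kWh
laptop: 82.83 W × 0.981 h × 31 d = 2,519 Wh = 2.519 kWh
aquarium pump: 24.9 W × 3.19 h × 31 d = 2,462 Wh = 2.462 kWh
Total energy = 285.8 + 26.41 + 2.519 + 2.462 = 317.2 kWh
Cost = 317.2 kWh × £0.308 = £97.69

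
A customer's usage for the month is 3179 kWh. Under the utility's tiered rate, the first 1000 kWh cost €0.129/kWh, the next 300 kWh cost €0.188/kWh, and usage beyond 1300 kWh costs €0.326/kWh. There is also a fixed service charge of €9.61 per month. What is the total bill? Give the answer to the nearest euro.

First 1000 kWh × €0.129 = €129.00
Next 300 kWh × €0.188 = €56.40
Remaining 1879 kWh × €0.326 = €612.55
Energy charge = €797.95; + service €9.61 = €807.56 ≈ €808

€808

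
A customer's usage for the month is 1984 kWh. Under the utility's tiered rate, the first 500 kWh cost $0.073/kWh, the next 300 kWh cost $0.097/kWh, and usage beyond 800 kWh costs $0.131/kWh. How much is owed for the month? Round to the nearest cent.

$220.70

First 500 kWh × $0.073 = $36.50
Next 300 kWh × $0.097 = $29.10
Remaining 1184 kWh × $0.131 = $155.10
Total = $220.70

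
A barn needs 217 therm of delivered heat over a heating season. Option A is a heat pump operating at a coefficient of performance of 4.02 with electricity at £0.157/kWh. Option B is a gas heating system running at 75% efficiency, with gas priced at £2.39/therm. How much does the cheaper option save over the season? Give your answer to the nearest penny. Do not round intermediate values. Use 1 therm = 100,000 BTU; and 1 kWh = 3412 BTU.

£443.12

Heat load = 217 therm × 100,000 = 21,700,000 BTU
Gas: input = 21,700,000 / 0.750 = 28,933,333 BTU = 289.3 therm → 289.3 × £2.39 = £691.51
Heat pump: 21,700,000 BTU / 3412 = 6,360 kWh heat; / 4.02 = 1,582 kWh in → × £0.157 = £248.38
Difference = |£691.51 − £248.38| = £443.12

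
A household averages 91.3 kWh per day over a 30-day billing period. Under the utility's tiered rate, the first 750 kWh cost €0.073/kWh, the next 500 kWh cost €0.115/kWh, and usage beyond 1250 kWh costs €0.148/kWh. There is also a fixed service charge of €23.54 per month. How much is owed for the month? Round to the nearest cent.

€356.16

Usage = 91.3 kWh/day × 30 days = 2739 kWh
First 750 kWh × €0.073 = €54.75
Next 500 kWh × €0.115 = €57.50
Remaining 1489 kWh × €0.148 = €220.37
Energy charge = €332.62; + service €23.54 = €356.16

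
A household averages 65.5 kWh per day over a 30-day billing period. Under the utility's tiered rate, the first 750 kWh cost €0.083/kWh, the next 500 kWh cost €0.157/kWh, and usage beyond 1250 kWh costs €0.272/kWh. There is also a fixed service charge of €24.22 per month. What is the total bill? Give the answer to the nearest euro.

€359

Usage = 65.5 kWh/day × 30 days = 1965 kWh
First 750 kWh × €0.083 = €62.25
Next 500 kWh × €0.157 = €78.50
Remaining 715 kWh × €0.272 = €194.48
Energy charge = €335.23; + service €24.22 = €359.45 ≈ €359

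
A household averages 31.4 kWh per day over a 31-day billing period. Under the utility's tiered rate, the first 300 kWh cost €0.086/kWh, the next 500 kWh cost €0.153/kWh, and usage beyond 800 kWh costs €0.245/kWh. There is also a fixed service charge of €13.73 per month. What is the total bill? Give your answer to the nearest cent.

€158.51

Usage = 31.4 kWh/day × 31 days = 973.4 kWh
First 300 kWh × €0.086 = €25.80
Next 500 kWh × €0.153 = €76.50
Remaining 173.4 kWh × €0.245 = €42.48
Energy charge = €144.78; + service €13.73 = €158.51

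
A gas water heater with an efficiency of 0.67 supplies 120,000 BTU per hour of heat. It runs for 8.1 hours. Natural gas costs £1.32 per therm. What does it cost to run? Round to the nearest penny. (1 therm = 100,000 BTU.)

£19.15

Heat delivered = 120,000 BTU/h × 8.1 h = 972,000 BTU
Gas input = 972,000 / 0.67 = 1,450,746 BTU
= 1,450,746 / 100,000 = 14.51 therm
Cost = 14.51 × £1.32/therm = £19.15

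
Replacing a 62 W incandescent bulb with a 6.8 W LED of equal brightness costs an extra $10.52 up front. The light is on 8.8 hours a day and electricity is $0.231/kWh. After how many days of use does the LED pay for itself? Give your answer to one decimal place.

Power saved = 62 − 6.8 = 55.2 W
Daily energy saved = 55.2 W × 8.8 h = 485.8 Wh = 0.48576 kWh
Daily savings = 0.48576 × $0.231 = $0.1122
Payback = $10.52 / $0.1122 per day = 93.75 days

93.8 days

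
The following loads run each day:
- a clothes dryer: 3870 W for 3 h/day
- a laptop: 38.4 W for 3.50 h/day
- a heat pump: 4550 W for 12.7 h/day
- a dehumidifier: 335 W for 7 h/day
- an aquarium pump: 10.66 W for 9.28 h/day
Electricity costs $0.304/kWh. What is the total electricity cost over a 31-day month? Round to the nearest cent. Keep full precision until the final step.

clothes dryer: 3870 W × 3 h × 31 d = 359,910 Wh = 359.9 kWh
laptop: 38.4 W × 3.50 h × 31 d = 4,166 Wh = 4.166 kWh
heat pump: 4550 W × 12.7 h × 31 d = 1,791,335 Wh = 1,791 kWh
dehumidifier: 335 W × 7 h × 31 d = 72,695 Wh = 72.69 kWh
aquarium pump: 10.66 W × 9.28 h × 31 d = 3,067 Wh = 3.067 kWh
Total energy = 359.9 + 4.166 + 1,791 + 72.69 + 3.067 = 2,231 kWh
Cost = 2,231 kWh × $0.304 = $678.28

$678.28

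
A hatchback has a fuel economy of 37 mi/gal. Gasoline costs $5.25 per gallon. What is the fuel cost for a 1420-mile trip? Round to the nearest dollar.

Fuel = 1420 mi / 37 mpg = 38.38 gal
Cost = 38.38 gal × $5.25/gal = $201.49 ≈ $201

$201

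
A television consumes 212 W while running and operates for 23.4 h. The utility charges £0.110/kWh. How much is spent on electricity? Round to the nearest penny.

£0.55

Energy = 212 W × 23.4 h = 4,961 Wh = 4.961 kWh
Cost = 4.961 kWh × £0.110/kWh = £0.55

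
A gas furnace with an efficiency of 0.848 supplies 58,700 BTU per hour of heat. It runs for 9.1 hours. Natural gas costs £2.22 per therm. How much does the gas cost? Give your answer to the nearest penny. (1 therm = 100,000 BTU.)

Heat delivered = 58,700 BTU/h × 9.1 h = 534,170 BTU
Gas input = 534,170 / 0.848 = 629,917 BTU
= 629,917 / 100,000 = 6.299 therm
Cost = 6.299 × £2.22/therm = £13.98

£13.98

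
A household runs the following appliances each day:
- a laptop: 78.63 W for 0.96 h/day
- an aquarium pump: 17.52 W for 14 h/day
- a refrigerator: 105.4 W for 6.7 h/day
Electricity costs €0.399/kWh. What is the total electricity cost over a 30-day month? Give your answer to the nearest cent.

laptop: 78.63 W × 0.96 h × 30 d = 2,265 Wh = 2.265 kWh
aquarium pump: 17.52 W × 14 h × 30 d = 7,358 Wh = 7.358 kWh
refrigerator: 105.4 W × 6.7 h × 30 d = 21,185 Wh = 21.19 kWh
Total energy = 2.265 + 7.358 + 21.19 = 30.81 kWh
Cost = 30.81 kWh × €0.399 = €12.29

€12.29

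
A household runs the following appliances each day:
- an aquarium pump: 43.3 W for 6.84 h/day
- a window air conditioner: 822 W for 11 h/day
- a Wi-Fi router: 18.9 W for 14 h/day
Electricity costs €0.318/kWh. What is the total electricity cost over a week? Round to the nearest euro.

aquarium pump: 43.3 W × 6.84 h × 7 d = 2,073 Wh = 2.073 kWh
window air conditioner: 822 W × 11 h × 7 d = 63,294 Wh = 63.29 kWh
Wi-Fi router: 18.9 W × 14 h × 7 d = 1,852 Wh = 1.852 kWh
Total energy = 2.073 + 63.29 + 1.852 = 67.22 kWh
Cost = 67.22 kWh × €0.318 = €21.38 ≈ €21

€21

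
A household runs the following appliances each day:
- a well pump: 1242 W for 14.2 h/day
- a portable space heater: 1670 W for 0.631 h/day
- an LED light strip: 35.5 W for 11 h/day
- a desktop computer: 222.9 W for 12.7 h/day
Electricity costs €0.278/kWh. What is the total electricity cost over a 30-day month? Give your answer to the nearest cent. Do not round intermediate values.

well pump: 1242 W × 14.2 h × 30 d = 529,092 Wh = 529.1 kWh
portable space heater: 1670 W × 0.631 h × 30 d = 31,613 Wh = 31.61 kWh
LED light strip: 35.5 W × 11 h × 30 d = 11,715 Wh = 11.71 kWh
desktop computer: 222.9 W × 12.7 h × 30 d = 84,925 Wh = 84.92 kWh
Total energy = 529.1 + 31.61 + 11.71 + 84.92 = 657.3 kWh
Cost = 657.3 kWh × €0.278 = €182.74

€182.74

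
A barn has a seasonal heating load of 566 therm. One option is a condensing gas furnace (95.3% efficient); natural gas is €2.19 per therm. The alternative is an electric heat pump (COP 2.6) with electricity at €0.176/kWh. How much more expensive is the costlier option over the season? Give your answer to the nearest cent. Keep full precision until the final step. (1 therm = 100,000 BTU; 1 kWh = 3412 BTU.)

€177.76

Heat load = 566 therm × 100,000 = 56,600,000 BTU
Gas: input = 56,600,000 / 0.953 = 59,391,396 BTU = 593.9 therm → 593.9 × €2.19 = €1,300.67
Heat pump: 56,600,000 BTU / 3412 = 16,590 kWh heat; / 2.6 = 6,380 kWh in → × €0.176 = €1,122.91
Difference = |€1,300.67 − €1,122.91| = €177.76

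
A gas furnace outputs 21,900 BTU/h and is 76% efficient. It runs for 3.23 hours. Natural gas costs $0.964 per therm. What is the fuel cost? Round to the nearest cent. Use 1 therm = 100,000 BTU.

Heat delivered = 21,900 BTU/h × 3.23 h = 70,737 BTU
Gas input = 70,737 / 0.76 = 93,075 BTU
= 93,075 / 100,000 = 0.9307 therm
Cost = 0.9307 × $0.964/therm = $0.90

$0.90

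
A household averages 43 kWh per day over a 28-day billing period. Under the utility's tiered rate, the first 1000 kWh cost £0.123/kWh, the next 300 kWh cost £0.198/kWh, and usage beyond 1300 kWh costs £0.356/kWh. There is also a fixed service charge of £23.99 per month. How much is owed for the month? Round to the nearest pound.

£187

Usage = 43 kWh/day × 28 days = 1204 kWh
First 1000 kWh × £0.123 = £123.00
Next 204 kWh × £0.198 = £40.39
Remaining tier: 0 kWh (not reached)
Energy charge = £163.39; + service £23.99 = £187.38 ≈ £187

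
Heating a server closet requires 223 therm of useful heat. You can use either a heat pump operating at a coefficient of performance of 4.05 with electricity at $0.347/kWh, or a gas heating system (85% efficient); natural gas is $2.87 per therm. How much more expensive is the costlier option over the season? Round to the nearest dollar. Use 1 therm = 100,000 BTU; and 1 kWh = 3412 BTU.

$193

Heat load = 223 therm × 100,000 = 22,300,000 BTU
Gas: input = 22,300,000 / 0.85 = 26,235,294 BTU = 262.4 therm → 262.4 × $2.87 = $752.95
Heat pump: 22,300,000 BTU / 3412 = 6,536 kWh heat; / 4.05 = 1,614 kWh in → × $0.347 = $559.98
Difference = |$752.95 − $559.98| = $192.98 ≈ $193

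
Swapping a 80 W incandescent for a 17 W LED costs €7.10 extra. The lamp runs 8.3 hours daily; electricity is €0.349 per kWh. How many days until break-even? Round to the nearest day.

39 days

Power saved = 80 − 17 = 63 W
Daily energy saved = 63 W × 8.3 h = 522.9 Wh = 0.5229 kWh
Daily savings = 0.5229 × €0.349 = €0.1825
Payback = €7.10 / €0.1825 per day = 38.91 days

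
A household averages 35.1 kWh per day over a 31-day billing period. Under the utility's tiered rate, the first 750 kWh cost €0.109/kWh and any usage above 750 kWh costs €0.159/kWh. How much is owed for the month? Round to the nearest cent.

€135.51

Usage = 35.1 kWh/day × 31 days = 1088.1 kWh
First 750 kWh × €0.109 = €81.75
Remaining 338.1 kWh × €0.159 = €53.76
Total = €135.51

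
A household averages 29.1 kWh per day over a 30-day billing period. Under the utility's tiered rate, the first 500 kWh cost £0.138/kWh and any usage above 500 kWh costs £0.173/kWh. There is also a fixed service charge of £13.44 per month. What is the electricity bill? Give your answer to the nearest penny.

Usage = 29.1 kWh/day × 30 days = 873 kWh
First 500 kWh × £0.138 = £69.00
Remaining 373 kWh × £0.173 = £64.53
Energy charge = £133.53; + service £13.44 = £146.97

£146.97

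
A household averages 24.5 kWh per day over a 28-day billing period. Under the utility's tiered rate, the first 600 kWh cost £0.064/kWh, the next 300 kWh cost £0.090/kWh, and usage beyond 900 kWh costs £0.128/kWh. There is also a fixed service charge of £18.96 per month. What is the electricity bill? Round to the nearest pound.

£65

Usage = 24.5 kWh/day × 28 days = 686 kWh
First 600 kWh × £0.064 = £38.40
Next 86 kWh × £0.090 = £7.74
Remaining tier: 0 kWh (not reached)
Energy charge = £46.14; + service £18.96 = £65.10 ≈ £65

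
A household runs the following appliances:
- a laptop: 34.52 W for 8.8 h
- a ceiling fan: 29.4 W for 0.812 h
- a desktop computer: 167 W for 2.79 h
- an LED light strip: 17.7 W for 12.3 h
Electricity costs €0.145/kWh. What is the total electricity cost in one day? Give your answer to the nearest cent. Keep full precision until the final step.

laptop: 34.52 W × 8.8 h = 304 Wh = 0.3038 kWh
ceiling fan: 29.4 W × 0.812 h = 24 Wh = 0.02387 kWh
desktop computer: 167 W × 2.79 h = 466 Wh = 0.4659 kWh
LED light strip: 17.7 W × 12.3 h = 218 Wh = 0.2177 kWh
Total energy = 0.3038 + 0.02387 + 0.4659 + 0.2177 = 1.011 kWh
Cost = 1.011 kWh × €0.145 = €0.15

€0.15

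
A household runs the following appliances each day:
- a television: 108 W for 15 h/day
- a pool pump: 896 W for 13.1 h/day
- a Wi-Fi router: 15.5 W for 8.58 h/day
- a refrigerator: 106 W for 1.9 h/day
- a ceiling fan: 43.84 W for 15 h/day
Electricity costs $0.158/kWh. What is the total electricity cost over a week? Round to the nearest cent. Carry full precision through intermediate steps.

television: 108 W × 15 h × 7 d = 11,340 Wh = 11.34 kWh
pool pump: 896 W × 13.1 h × 7 d = 82,163 Wh = 82.16 kWh
Wi-Fi router: 15.5 W × 8.58 h × 7 d = 931 Wh = 0.9309 kWh
refrigerator: 106 W × 1.9 h × 7 d = 1,410 Wh = 1.41 kWh
ceiling fan: 43.84 W × 15 h × 7 d = 4,603 Wh = 4.603 kWh
Total energy = 11.34 + 82.16 + 0.9309 + 1.41 + 4.603 = 100.4 kWh
Cost = 100.4 kWh × $0.158 = $15.87

$15.87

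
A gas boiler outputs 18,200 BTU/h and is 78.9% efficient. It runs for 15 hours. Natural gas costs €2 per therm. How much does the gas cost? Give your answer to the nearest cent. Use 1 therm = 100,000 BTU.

Heat delivered = 18,200 BTU/h × 15 h = 273,000 BTU
Gas input = 273,000 / 0.789 = 346,008 BTU
= 346,008 / 100,000 = 3.46 therm
Cost = 3.46 × €2/therm = €6.92

€6.92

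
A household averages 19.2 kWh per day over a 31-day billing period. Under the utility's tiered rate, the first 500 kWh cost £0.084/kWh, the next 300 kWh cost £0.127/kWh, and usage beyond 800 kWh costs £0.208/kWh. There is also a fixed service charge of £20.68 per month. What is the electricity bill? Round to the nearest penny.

Usage = 19.2 kWh/day × 31 days = 595.2 kWh
First 500 kWh × £0.084 = £42.00
Next 95.2 kWh × £0.127 = £12.09
Remaining tier: 0 kWh (not reached)
Energy charge = £54.09; + service £20.68 = £74.77

£74.77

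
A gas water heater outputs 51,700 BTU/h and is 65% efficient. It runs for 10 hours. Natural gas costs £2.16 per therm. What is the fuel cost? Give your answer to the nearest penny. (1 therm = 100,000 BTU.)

£17.18

Heat delivered = 51,700 BTU/h × 10 h = 517,000 BTU
Gas input = 517,000 / 0.65 = 795,385 BTU
= 795,385 / 100,000 = 7.954 therm
Cost = 7.954 × £2.16/therm = £17.18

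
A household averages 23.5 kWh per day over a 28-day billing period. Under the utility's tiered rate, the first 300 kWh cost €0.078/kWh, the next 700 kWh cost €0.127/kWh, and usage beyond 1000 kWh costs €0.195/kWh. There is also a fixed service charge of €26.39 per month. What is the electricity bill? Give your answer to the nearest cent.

Usage = 23.5 kWh/day × 28 days = 658 kWh
First 300 kWh × €0.078 = €23.40
Next 358 kWh × €0.127 = €45.47
Remaining tier: 0 kWh (not reached)
Energy charge = €68.87; + service €26.39 = €95.26

€95.26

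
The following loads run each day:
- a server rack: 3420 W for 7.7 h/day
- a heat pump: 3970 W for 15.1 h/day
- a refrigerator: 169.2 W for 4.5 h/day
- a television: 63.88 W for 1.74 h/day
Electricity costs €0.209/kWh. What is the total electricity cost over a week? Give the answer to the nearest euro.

server rack: 3420 W × 7.7 h × 7 d = 184,338 Wh = 184.3 kWh
heat pump: 3970 W × 15.1 h × 7 d = 419,629 Wh = 419.6 kWh
refrigerator: 169.2 W × 4.5 h × 7 d = 5,330 Wh = 5.33 kWh
television: 63.88 W × 1.74 h × 7 d = 778 Wh = 0.7781 kWh
Total energy = 184.3 + 419.6 + 5.33 + 0.7781 = 610.1 kWh
Cost = 610.1 kWh × €0.209 = €127.51 ≈ €128

€128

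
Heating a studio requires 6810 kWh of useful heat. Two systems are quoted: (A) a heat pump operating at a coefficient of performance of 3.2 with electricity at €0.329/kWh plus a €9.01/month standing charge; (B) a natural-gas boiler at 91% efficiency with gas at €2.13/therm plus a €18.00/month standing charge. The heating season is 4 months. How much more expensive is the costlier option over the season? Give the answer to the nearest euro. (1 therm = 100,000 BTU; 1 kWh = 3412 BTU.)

Heat load = 6810 kWh × 3412 = 23,235,720 BTU
Gas: input = 23,235,720 / 0.910 = 25,533,758 BTU = 255.3 therm → 255.3 × €2.13 = €543.87; + 4 × €18.00 standing = €615.87
Heat pump: 23,235,720 BTU / 3412 = 6,810 kWh heat; / 3.2 = 2,128 kWh in → × €0.329 = €700.15; + 4 × €9.01 standing = €736.19
Difference = |€615.87 − €736.19| = €120.32 ≈ €120

€120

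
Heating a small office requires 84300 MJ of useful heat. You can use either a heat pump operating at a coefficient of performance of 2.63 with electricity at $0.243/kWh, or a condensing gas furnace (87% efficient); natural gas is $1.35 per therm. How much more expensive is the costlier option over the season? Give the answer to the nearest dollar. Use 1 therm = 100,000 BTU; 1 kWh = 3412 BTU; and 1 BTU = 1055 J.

Heat load = 84300 MJ = 84,300,000,000 J / 1055 = 79,905,213 BTU
Gas: input = 79,905,213 / 0.87 = 91,845,073 BTU = 918.5 therm → 918.5 × $1.35 = $1,239.91
Heat pump: 79,905,213 BTU / 3412 = 23,420 kWh heat; / 2.63 = 8,905 kWh in → × $0.243 = $2,163.80
Difference = |$1,239.91 − $2,163.80| = $923.89 ≈ $924

$924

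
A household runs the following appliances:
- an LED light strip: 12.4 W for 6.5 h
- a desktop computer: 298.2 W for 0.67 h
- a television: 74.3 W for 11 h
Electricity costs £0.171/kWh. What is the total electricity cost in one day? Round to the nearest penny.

LED light strip: 12.4 W × 6.5 h = 81 Wh = 0.0806 kWh
desktop computer: 298.2 W × 0.67 h = 200 Wh = 0.1998 kWh
television: 74.3 W × 11 h = 817 Wh = 0.8173 kWh
Total energy = 0.0806 + 0.1998 + 0.8173 = 1.098 kWh
Cost = 1.098 kWh × £0.171 = £0.19

£0.19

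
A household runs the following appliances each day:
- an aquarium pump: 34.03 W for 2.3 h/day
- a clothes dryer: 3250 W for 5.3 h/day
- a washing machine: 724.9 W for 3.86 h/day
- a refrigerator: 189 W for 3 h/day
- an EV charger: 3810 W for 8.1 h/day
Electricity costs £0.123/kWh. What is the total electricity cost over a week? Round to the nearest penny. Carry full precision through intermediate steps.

£44.37

aquarium pump: 34.03 W × 2.3 h × 7 d = 548 Wh = 0.5479 kWh
clothes dryer: 3250 W × 5.3 h × 7 d = 120,575 Wh = 120.6 kWh
washing machine: 724.9 W × 3.86 h × 7 d = 19,587 Wh = 19.59 kWh
refrigerator: 189 W × 3 h × 7 d = 3,969 Wh = 3.969 kWh
EV charger: 3810 W × 8.1 h × 7 d = 216,027 Wh = 216 kWh
Total energy = 0.5479 + 120.6 + 19.59 + 3.969 + 216 = 360.7 kWh
Cost = 360.7 kWh × £0.123 = £44.37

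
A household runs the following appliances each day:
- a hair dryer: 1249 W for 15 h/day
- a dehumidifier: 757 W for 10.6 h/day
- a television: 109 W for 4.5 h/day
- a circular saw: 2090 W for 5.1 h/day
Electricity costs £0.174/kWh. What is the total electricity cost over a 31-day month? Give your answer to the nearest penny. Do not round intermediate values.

hair dryer: 1249 W × 15 h × 31 d = 580,785 Wh = 580.8 kWh
dehumidifier: 757 W × 10.6 h × 31 d = 248,750 Wh = 248.8 kWh
television: 109 W × 4.5 h × 31 d = 15,206 Wh = 15.21 kWh
circular saw: 2090 W × 5.1 h × 31 d = 330,429 Wh = 330.4 kWh
Total energy = 580.8 + 248.8 + 15.21 + 330.4 = 1,175 kWh
Cost = 1,175 kWh × £0.174 = £204.48

£204.48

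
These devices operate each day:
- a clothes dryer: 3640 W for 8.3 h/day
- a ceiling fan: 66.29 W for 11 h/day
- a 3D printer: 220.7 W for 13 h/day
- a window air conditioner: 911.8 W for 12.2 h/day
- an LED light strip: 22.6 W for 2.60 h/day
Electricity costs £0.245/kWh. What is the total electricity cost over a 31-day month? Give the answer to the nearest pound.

£342

clothes dryer: 3640 W × 8.3 h × 31 d = 936,572 Wh = 936.6 kWh
ceiling fan: 66.29 W × 11 h × 31 d = 22,605 Wh = 22.6 kWh
3D printer: 220.7 W × 13 h × 31 d = 88,942 Wh = 88.94 kWh
window air conditioner: 911.8 W × 12.2 h × 31 d = 344,843 Wh = 344.8 kWh
LED light strip: 22.6 W × 2.60 h × 31 d = 1,822 Wh = 1.822 kWh
Total energy = 936.6 + 22.6 + 88.94 + 344.8 + 1.822 = 1,395 kWh
Cost = 1,395 kWh × £0.245 = £341.72 ≈ £342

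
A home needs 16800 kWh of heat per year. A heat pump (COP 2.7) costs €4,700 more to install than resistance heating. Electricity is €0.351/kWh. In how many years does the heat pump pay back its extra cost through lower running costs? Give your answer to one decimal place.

Resistance: 16800 kWh × €0.351 = €5,896.80/yr
Heat pump: 16800 / 2.7 = 6222 kWh in → × €0.351 = €2,184.00/yr
Annual savings = €3,712.80
Payback = €4,700 / €3,712.80 = 1.27 years

1.3 years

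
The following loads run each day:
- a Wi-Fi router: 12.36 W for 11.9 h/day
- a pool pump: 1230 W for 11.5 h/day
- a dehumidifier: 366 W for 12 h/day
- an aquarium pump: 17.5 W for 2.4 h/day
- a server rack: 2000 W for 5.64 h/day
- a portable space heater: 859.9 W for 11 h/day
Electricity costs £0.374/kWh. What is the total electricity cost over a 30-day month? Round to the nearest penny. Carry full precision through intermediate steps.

Wi-Fi router: 12.36 W × 11.9 h × 30 d = 4,413 Wh = 4.413 kWh
pool pump: 1230 W × 11.5 h × 30 d = 424,350 Wh = 424.4 kWh
dehumidifier: 366 W × 12 h × 30 d = 131,760 Wh = 131.8 kWh
aquarium pump: 17.5 W × 2.4 h × 30 d = 1,260 Wh = 1.26 kWh
server rack: 2000 W × 5.64 h × 30 d = 338,400 Wh = 338.4 kWh
portable space heater: 859.9 W × 11 h × 30 d = 283,767 Wh = 283.8 kWh
Total energy = 4.413 + 424.4 + 131.8 + 1.26 + 338.4 + 283.8 = 1,184 kWh
Cost = 1,184 kWh × £0.374 = £442.80

£442.80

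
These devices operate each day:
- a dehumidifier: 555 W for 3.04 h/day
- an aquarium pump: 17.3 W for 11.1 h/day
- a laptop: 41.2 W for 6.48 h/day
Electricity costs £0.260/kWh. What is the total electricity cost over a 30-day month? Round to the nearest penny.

£16.74

dehumidifier: 555 W × 3.04 h × 30 d = 50,616 Wh = 50.62 kWh
aquarium pump: 17.3 W × 11.1 h × 30 d = 5,761 Wh = 5.761 kWh
laptop: 41.2 W × 6.48 h × 30 d = 8,009 Wh = 8.009 kWh
Total energy = 50.62 + 5.761 + 8.009 = 64.39 kWh
Cost = 64.39 kWh × £0.260 = £16.74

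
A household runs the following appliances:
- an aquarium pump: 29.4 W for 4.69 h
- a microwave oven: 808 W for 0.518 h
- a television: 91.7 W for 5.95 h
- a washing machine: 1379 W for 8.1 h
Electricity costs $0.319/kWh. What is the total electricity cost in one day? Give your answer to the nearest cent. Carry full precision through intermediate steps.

aquarium pump: 29.4 W × 4.69 h = 138 Wh = 0.1379 kWh
microwave oven: 808 W × 0.518 h = 419 Wh = 0.4185 kWh
television: 91.7 W × 5.95 h = 546 Wh = 0.5456 kWh
washing machine: 1379 W × 8.1 h = 11,170 Wh = 11.17 kWh
Total energy = 0.1379 + 0.4185 + 0.5456 + 11.17 = 12.27 kWh
Cost = 12.27 kWh × $0.319 = $3.91

$3.91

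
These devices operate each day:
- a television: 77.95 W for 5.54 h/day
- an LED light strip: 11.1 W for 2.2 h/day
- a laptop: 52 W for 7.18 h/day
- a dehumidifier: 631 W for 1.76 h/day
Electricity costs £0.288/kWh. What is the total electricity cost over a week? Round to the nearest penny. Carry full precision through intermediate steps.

£3.91

television: 77.95 W × 5.54 h × 7 d = 3,023 Wh = 3.023 kWh
LED light strip: 11.1 W × 2.2 h × 7 d = 171 Wh = 0.1709 kWh
laptop: 52 W × 7.18 h × 7 d = 2,614 Wh = 2.614 kWh
dehumidifier: 631 W × 1.76 h × 7 d = 7,774 Wh = 7.774 kWh
Total energy = 3.023 + 0.1709 + 2.614 + 7.774 = 13.58 kWh
Cost = 13.58 kWh × £0.288 = £3.91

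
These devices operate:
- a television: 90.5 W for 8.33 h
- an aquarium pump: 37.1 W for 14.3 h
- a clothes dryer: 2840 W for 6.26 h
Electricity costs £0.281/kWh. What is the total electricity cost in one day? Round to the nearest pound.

television: 90.5 W × 8.33 h = 754 Wh = 0.7539 kWh
aquarium pump: 37.1 W × 14.3 h = 531 Wh = 0.5305 kWh
clothes dryer: 2840 W × 6.26 h = 17,778 Wh = 17.78 kWh
Total energy = 0.7539 + 0.5305 + 17.78 = 19.06 kWh
Cost = 19.06 kWh × £0.281 = £5.36 ≈ £5

£5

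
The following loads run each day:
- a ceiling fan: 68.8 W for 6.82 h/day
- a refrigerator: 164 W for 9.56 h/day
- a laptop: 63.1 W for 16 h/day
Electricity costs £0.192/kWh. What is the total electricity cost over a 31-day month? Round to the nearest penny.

£18.13

ceiling fan: 68.8 W × 6.82 h × 31 d = 14,546 Wh = 14.55 kWh
refrigerator: 164 W × 9.56 h × 31 d = 48,603 Wh = 48.6 kWh
laptop: 63.1 W × 16 h × 31 d = 31,298 Wh = 31.3 kWh
Total energy = 14.55 + 48.6 + 31.3 = 94.45 kWh
Cost = 94.45 kWh × £0.192 = £18.13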